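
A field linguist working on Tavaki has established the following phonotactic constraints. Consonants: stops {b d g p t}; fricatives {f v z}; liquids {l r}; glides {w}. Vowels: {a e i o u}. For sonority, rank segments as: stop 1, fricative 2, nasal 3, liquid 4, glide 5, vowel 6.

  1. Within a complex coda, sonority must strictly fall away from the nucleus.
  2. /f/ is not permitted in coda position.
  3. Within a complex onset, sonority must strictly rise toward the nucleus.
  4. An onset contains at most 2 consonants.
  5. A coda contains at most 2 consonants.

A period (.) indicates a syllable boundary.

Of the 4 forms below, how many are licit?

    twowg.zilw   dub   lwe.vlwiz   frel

twowg.zilw — violates constraint 1: syllable 2 coda /lw/: /l/ (liquid, 4) → /w/ (glide, 5) does not fall → illicit
dub — σ1 onset /d/, coda /b/ ok → licit
lwe.vlwiz — violates constraint 4: syllable 2 onset /vlw/ has 3 consonants (> 2) → illicit
frel — σ1 onset /fr/ (2→4 rises), coda /l/ ok → licit
Licit: dub, frel → 2.

2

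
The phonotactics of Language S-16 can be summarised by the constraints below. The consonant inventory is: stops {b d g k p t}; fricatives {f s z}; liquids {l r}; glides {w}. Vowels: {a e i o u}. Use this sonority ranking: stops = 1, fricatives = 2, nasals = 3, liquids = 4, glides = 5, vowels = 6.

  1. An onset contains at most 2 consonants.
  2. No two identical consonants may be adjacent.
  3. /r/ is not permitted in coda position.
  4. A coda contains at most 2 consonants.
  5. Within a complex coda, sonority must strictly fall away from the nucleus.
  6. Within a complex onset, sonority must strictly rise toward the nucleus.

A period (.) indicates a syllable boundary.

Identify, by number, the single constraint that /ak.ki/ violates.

2

/ak.ki/: adjacent identical consonants /kk/.
This is a violation of constraint 2: "No two identical consonants may be adjacent."
The remaining constraints (1, 3, 4, 5, 6) are satisfied.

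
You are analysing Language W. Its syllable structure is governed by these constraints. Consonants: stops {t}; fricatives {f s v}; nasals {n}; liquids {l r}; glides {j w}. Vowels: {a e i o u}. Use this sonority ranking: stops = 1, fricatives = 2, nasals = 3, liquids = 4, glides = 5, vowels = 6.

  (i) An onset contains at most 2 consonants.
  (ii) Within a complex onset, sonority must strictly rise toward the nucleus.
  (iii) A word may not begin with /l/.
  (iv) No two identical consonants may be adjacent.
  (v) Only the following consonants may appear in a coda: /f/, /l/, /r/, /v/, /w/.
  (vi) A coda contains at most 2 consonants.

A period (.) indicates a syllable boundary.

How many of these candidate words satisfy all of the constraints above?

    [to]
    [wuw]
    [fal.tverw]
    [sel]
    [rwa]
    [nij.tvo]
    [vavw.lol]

6

[to] — σ1 onset /t/, coda /∅/ ok → licit
[wuw] — σ1 onset /w/, coda /w/ ok → licit
[fal.tverw] — σ1 onset /f/, coda /l/ ok; σ2 onset /tv/ (1→2 rises), coda /rw/ (2C) ok → licit
[sel] — σ1 onset /s/, coda /l/ ok → licit
[rwa] — σ1 onset /rw/ (4→5 rises), coda /∅/ ok → licit
[nij.tvo] — violates constraint (v): syllable 1 coda contains /j/, which is not a licensed coda consonant → illicit
[vavw.lol] — σ1 onset /v/, coda /vw/ (2C) ok; σ2 onset /l/, coda /l/ ok → licit
Licit: [to], [wuw], [fal.tverw], [sel], [rwa], [vavw.lol] → 6.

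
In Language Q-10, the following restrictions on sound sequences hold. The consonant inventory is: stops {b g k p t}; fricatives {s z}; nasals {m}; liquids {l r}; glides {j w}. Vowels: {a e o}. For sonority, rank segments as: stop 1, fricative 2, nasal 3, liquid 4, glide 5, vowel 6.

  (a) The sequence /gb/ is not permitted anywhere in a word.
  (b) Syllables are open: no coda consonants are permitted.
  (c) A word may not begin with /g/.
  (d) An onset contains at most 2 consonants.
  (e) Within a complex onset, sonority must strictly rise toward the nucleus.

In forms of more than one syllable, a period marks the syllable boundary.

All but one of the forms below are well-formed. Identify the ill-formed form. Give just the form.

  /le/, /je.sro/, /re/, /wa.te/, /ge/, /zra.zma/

/ge/

/le/ — σ1 onset /l/, coda /∅/ ok → well-formed
/je.sro/ — σ1 onset /j/, coda /∅/ ok; σ2 onset /sr/ (2→4 rises), coda /∅/ ok → well-formed
/re/ — σ1 onset /r/, coda /∅/ ok → well-formed
/wa.te/ — σ1 onset /w/, coda /∅/ ok; σ2 onset /t/, coda /∅/ ok → well-formed
/ge/ — violates constraint (c): word begins with /g/ → ill-formed
/zra.zma/ — σ1 onset /zr/ (2→4 rises), coda /∅/ ok; σ2 onset /zm/ (2→3 rises), coda /∅/ ok → well-formed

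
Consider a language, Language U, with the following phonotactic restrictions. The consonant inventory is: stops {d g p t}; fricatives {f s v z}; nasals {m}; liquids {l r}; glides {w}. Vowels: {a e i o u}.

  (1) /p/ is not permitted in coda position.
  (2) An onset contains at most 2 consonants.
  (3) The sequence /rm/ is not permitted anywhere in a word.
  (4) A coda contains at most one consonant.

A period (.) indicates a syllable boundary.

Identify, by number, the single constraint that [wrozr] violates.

4

[wrozr]: syllable 1 coda /zr/ has 2 consonants (> 1).
This is a violation of constraint 4: "A coda contains at most one consonant."
The remaining constraints (1, 2, 3) are satisfied.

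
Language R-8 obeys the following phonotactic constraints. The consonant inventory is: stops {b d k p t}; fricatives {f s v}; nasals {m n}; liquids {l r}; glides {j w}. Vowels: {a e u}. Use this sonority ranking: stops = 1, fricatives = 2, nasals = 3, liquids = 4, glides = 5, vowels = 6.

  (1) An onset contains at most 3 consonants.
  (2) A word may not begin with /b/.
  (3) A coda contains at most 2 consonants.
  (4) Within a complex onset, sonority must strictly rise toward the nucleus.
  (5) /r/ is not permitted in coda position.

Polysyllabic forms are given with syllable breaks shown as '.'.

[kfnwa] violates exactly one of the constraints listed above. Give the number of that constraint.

1

[kfnwa]: syllable 1 onset /kfnw/ has 4 consonants (> 3).
This is a violation of constraint 1: "An onset contains at most 3 consonants."
The remaining constraints (2, 3, 4, 5) are satisfied.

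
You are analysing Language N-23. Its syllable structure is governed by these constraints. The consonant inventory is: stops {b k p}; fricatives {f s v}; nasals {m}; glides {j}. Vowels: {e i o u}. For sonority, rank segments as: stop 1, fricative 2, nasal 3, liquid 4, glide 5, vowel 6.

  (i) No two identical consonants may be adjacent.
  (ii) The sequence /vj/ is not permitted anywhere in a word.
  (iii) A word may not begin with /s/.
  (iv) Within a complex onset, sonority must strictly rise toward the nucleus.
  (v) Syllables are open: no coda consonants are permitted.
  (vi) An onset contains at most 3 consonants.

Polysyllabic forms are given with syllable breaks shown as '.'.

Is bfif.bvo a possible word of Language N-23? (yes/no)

no

bfif.bvo — violates constraint (v): syllable 1 coda /f/ has 1 consonant (> 0) → not permitted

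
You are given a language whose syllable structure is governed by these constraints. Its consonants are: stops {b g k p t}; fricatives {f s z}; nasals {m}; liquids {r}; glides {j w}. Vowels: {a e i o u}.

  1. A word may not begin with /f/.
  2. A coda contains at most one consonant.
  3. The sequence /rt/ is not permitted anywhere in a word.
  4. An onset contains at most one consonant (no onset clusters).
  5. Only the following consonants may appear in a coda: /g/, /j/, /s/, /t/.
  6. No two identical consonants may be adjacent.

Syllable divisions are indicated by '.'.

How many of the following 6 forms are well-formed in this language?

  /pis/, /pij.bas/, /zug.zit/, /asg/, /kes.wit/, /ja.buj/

/pis/ — σ1 onset /p/, coda /s/ ok → well-formed
/pij.bas/ — σ1 onset /p/, coda /j/ ok; σ2 onset /b/, coda /s/ ok → well-formed
/zug.zit/ — σ1 onset /z/, coda /g/ ok; σ2 onset /z/, coda /t/ ok → well-formed
/asg/ — violates constraint 2: syllable 1 coda /sg/ has 2 consonants (> 1) → ill-formed
/kes.wit/ — σ1 onset /k/, coda /s/ ok; σ2 onset /w/, coda /t/ ok → well-formed
/ja.buj/ — σ1 onset /j/, coda /∅/ ok; σ2 onset /b/, coda /j/ ok → well-formed
Well-formed: /pis/, /pij.bas/, /zug.zit/, /kes.wit/, /ja.buj/ → 5.

5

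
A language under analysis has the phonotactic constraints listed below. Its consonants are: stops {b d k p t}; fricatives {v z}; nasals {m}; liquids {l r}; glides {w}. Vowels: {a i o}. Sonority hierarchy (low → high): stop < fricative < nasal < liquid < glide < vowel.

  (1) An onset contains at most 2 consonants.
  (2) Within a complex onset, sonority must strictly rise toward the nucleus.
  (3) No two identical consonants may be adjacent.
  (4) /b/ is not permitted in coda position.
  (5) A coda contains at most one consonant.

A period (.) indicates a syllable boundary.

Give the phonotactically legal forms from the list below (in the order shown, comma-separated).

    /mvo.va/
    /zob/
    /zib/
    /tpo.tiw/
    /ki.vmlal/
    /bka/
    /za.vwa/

/mvo.va/ — violates constraint 2: syllable 1 onset /mv/: /m/ (nasal, 3) → /v/ (fricative, 2) does not rise → phonotactically illegal
/zob/ — violates constraint 4: syllable 1 coda contains /b/ → phonotactically illegal
/zib/ — violates constraint 4: syllable 1 coda contains /b/ → phonotactically illegal
/tpo.tiw/ — violates constraint 2: syllable 1 onset /tp/: /t/ (stop, 1) → /p/ (stop, 1) does not rise → phonotactically illegal
/ki.vmlal/ — violates constraint 1: syllable 2 onset /vml/ has 3 consonants (> 2) → phonotactically illegal
/bka/ — violates constraint 2: syllable 1 onset /bk/: /b/ (stop, 1) → /k/ (stop, 1) does not rise → phonotactically illegal
/za.vwa/ — σ1 onset /z/, coda /∅/ ok; σ2 onset /vw/ (2→5 rises), coda /∅/ ok → phonotactically legal

/za.vwa/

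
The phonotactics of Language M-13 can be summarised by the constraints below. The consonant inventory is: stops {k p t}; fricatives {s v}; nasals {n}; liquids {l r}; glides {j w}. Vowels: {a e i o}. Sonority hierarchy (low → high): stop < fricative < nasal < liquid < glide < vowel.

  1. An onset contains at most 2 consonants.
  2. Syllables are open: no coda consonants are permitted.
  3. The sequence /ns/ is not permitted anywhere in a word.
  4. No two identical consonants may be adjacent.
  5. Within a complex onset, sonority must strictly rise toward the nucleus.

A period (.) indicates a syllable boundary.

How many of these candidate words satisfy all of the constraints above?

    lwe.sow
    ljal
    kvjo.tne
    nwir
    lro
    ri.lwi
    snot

lwe.sow — violates constraint 2: syllable 2 coda /w/ has 1 consonant (> 0) → not permitted
ljal — violates constraint 2: syllable 1 coda /l/ has 1 consonant (> 0) → not permitted
kvjo.tne — violates constraint 1: syllable 1 onset /kvj/ has 3 consonants (> 2) → not permitted
nwir — violates constraint 2: syllable 1 coda /r/ has 1 consonant (> 0) → not permitted
lro — violates constraint 5: syllable 1 onset /lr/: /l/ (liquid, 4) → /r/ (liquid, 4) does not rise → not permitted
ri.lwi — σ1 onset /r/, coda /∅/ ok; σ2 onset /lw/ (4→5 rises), coda /∅/ ok → permitted
snot — violates constraint 2: syllable 1 coda /t/ has 1 consonant (> 0) → not permitted
Permitted: ri.lwi → 1.

1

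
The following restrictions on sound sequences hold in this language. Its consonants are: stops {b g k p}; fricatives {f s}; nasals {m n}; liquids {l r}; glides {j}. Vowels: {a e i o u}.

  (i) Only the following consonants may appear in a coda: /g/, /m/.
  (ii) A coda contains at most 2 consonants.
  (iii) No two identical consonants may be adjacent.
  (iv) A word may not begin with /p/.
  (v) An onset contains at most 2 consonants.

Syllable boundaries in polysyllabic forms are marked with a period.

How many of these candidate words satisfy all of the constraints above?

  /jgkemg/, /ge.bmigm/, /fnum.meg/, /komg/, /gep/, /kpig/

/jgkemg/ — violates constraint (v): syllable 1 onset /jgk/ has 3 consonants (> 2) → illicit
/ge.bmigm/ — σ1 onset /g/, coda /∅/ ok; σ2 onset /bm/ (2C), coda /gm/ (2C) ok → licit
/fnum.meg/ — violates constraint (iii): adjacent identical consonants /mm/ → illicit
/komg/ — σ1 onset /k/, coda /mg/ (2C) ok → licit
/gep/ — violates constraint (i): syllable 1 coda contains /p/, which is not a licensed coda consonant → illicit
/kpig/ — σ1 onset /kp/ (2C), coda /g/ ok → licit
Licit: /ge.bmigm/, /komg/, /kpig/ → 3.

3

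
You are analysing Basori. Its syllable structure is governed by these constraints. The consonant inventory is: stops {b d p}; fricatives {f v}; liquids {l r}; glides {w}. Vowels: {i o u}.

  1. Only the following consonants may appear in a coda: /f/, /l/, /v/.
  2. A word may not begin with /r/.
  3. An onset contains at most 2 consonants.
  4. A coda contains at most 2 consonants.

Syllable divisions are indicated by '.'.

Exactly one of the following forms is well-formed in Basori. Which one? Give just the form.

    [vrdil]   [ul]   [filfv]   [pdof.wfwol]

[vrdil] — violates constraint 3: syllable 1 onset /vrd/ has 3 consonants (> 2) → ill-formed
[ul] — σ1 onset /∅/, coda /l/ ok → well-formed
[filfv] — violates constraint 4: syllable 1 coda /lfv/ has 3 consonants (> 2) → ill-formed
[pdof.wfwol] — violates constraint 3: syllable 2 onset /wfw/ has 3 consonants (> 2) → ill-formed

[ul]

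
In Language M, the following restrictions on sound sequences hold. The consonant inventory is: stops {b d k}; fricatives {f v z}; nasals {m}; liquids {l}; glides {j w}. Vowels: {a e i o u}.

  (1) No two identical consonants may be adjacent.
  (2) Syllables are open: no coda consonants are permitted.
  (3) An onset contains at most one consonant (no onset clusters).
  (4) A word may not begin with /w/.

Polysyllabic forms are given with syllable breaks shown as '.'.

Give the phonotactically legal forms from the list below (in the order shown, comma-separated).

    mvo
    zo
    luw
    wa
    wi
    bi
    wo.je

mvo — violates constraint 3: syllable 1 onset /mv/ has 2 consonants (> 1) → phonotactically illegal
zo — σ1 onset /z/, coda /∅/ ok → phonotactically legal
luw — violates constraint 2: syllable 1 coda /w/ has 1 consonant (> 0) → phonotactically illegal
wa — violates constraint 4: word begins with /w/ → phonotactically illegal
wi — violates constraint 4: word begins with /w/ → phonotactically illegal
bi — σ1 onset /b/, coda /∅/ ok → phonotactically legal
wo.je — violates constraint 4: word begins with /w/ → phonotactically illegal

zo, bi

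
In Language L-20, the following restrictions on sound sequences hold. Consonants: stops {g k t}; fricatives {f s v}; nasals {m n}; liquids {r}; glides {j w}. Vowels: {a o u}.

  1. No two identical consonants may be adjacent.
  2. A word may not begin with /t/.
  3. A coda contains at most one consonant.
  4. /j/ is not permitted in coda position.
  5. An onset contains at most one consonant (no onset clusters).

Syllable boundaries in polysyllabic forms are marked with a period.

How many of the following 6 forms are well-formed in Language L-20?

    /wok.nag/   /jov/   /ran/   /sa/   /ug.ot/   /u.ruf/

/wok.nag/ — σ1 onset /w/, coda /k/ ok; σ2 onset /n/, coda /g/ ok → well-formed
/jov/ — σ1 onset /j/, coda /v/ ok → well-formed
/ran/ — σ1 onset /r/, coda /n/ ok → well-formed
/sa/ — σ1 onset /s/, coda /∅/ ok → well-formed
/ug.ot/ — σ1 onset /∅/, coda /g/ ok; σ2 onset /∅/, coda /t/ ok → well-formed
/u.ruf/ — σ1 onset /∅/, coda /∅/ ok; σ2 onset /r/, coda /f/ ok → well-formed
Well-formed: /wok.nag/, /jov/, /ran/, /sa/, /ug.ot/, /u.ruf/ → 6.

6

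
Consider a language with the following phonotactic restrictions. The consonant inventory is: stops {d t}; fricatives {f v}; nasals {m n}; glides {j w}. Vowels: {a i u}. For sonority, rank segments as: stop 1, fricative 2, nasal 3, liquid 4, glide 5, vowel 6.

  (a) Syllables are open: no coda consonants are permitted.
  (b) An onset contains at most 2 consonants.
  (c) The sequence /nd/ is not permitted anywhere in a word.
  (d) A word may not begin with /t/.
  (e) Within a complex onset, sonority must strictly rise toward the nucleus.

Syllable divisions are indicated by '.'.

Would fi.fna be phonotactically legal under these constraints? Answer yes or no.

yes

fi.fna — σ1 onset /f/, coda /∅/ ok; σ2 onset /fn/ (2→3 rises), coda /∅/ ok → phonotactically legal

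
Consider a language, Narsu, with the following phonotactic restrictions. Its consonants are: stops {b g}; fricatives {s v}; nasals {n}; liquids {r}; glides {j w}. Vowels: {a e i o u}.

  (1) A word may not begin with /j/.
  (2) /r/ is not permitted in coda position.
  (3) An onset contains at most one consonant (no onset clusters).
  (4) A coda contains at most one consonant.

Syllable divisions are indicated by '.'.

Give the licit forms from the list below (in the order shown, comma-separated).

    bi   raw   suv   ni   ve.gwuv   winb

bi, raw, suv, ni

bi — σ1 onset /b/, coda /∅/ ok → licit
raw — σ1 onset /r/, coda /w/ ok → licit
suv — σ1 onset /s/, coda /v/ ok → licit
ni — σ1 onset /n/, coda /∅/ ok → licit
ve.gwuv — violates constraint 3: syllable 2 onset /gw/ has 2 consonants (> 1) → illicit
winb — violates constraint 4: syllable 1 coda /nb/ has 2 consonants (> 1) → illicit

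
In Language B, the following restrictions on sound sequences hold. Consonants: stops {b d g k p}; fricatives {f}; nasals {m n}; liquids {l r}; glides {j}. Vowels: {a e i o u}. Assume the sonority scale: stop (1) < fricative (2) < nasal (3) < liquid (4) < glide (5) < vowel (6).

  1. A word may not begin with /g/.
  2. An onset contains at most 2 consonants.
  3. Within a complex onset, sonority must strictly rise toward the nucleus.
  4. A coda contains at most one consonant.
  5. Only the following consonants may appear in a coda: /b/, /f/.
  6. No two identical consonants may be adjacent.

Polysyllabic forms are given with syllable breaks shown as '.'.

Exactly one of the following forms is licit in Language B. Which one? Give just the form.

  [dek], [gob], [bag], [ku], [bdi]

[dek] — violates constraint 5: syllable 1 coda contains /k/, which is not a licensed coda consonant → illicit
[gob] — violates constraint 1: word begins with /g/ → illicit
[bag] — violates constraint 5: syllable 1 coda contains /g/, which is not a licensed coda consonant → illicit
[ku] — σ1 onset /k/, coda /∅/ ok → licit
[bdi] — violates constraint 3: syllable 1 onset /bd/: /b/ (stop, 1) → /d/ (stop, 1) does not rise → illicit

[ku]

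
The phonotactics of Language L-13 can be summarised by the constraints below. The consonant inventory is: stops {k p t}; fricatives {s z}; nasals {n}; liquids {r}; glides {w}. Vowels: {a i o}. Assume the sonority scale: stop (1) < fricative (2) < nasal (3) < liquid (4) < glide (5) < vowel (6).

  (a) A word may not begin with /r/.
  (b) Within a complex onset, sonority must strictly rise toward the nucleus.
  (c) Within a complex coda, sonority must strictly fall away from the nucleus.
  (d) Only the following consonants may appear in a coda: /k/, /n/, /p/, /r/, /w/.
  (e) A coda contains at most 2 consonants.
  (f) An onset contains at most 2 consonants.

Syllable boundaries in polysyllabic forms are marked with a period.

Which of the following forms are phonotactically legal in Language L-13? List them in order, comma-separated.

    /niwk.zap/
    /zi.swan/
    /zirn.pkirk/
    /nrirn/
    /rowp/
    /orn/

/niwk.zap/ — σ1 onset /n/, coda /wk/ (5→1 falls) ok; σ2 onset /z/, coda /p/ ok → phonotactically legal
/zi.swan/ — σ1 onset /z/, coda /∅/ ok; σ2 onset /sw/ (2→5 rises), coda /n/ ok → phonotactically legal
/zirn.pkirk/ — violates constraint (b): syllable 2 onset /pk/: /p/ (stop, 1) → /k/ (stop, 1) does not rise → phonotactically illegal
/nrirn/ — σ1 onset /nr/ (3→4 rises), coda /rn/ (4→3 falls) ok → phonotactically legal
/rowp/ — violates constraint (a): word begins with /r/ → phonotactically illegal
/orn/ — σ1 onset /∅/, coda /rn/ (4→3 falls) ok → phonotactically legal

/niwk.zap/, /zi.swan/, /nrirn/, /orn/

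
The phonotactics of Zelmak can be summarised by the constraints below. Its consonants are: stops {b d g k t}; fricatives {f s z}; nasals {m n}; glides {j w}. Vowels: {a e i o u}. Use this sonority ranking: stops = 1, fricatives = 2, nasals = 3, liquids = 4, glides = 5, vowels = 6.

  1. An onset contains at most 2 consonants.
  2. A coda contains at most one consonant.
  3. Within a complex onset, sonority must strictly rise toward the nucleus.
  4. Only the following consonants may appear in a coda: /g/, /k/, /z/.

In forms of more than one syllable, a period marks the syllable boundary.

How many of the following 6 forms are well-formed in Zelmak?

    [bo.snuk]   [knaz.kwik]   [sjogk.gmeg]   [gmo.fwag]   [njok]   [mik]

5

[bo.snuk] — σ1 onset /b/, coda /∅/ ok; σ2 onset /sn/ (2→3 rises), coda /k/ ok → well-formed
[knaz.kwik] — σ1 onset /kn/ (1→3 rises), coda /z/ ok; σ2 onset /kw/ (1→5 rises), coda /k/ ok → well-formed
[sjogk.gmeg] — violates constraint 2: syllable 1 coda /gk/ has 2 consonants (> 1) → ill-formed
[gmo.fwag] — σ1 onset /gm/ (1→3 rises), coda /∅/ ok; σ2 onset /fw/ (2→5 rises), coda /g/ ok → well-formed
[njok] — σ1 onset /nj/ (3→5 rises), coda /k/ ok → well-formed
[mik] — σ1 onset /m/, coda /k/ ok → well-formed
Well-formed: [bo.snuk], [knaz.kwik], [gmo.fwag], [njok], [mik] → 5.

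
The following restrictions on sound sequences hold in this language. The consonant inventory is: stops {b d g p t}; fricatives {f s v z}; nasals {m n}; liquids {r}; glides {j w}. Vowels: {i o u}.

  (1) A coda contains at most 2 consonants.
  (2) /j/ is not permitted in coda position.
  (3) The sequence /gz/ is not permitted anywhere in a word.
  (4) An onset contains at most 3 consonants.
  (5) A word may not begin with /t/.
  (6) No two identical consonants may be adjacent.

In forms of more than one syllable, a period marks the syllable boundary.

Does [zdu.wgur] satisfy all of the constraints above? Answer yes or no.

[zdu.wgur] — σ1 onset /zd/ (2C), coda /∅/ ok; σ2 onset /wg/ (2C), coda /r/ ok → well-formed

yes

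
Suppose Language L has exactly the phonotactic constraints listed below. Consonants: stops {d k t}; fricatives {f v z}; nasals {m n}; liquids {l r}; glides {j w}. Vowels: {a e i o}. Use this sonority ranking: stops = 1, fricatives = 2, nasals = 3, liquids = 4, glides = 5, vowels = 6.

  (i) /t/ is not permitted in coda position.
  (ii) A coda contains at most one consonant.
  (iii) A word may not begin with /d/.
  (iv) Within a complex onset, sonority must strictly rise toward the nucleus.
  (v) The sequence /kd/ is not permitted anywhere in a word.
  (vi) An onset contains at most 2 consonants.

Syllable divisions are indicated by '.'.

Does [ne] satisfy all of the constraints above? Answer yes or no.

yes

[ne] — σ1 onset /n/, coda /∅/ ok → licit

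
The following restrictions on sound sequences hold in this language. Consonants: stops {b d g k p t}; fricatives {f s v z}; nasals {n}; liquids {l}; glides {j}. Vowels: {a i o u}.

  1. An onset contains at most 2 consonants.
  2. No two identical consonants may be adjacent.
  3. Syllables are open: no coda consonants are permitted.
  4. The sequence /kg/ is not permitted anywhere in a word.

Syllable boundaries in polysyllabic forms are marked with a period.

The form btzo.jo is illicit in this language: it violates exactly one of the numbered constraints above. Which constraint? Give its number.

btzo.jo: syllable 1 onset /btz/ has 3 consonants (> 2).
This is a violation of constraint 1: "An onset contains at most 2 consonants."
The remaining constraints (2, 3, 4) are satisfied.

1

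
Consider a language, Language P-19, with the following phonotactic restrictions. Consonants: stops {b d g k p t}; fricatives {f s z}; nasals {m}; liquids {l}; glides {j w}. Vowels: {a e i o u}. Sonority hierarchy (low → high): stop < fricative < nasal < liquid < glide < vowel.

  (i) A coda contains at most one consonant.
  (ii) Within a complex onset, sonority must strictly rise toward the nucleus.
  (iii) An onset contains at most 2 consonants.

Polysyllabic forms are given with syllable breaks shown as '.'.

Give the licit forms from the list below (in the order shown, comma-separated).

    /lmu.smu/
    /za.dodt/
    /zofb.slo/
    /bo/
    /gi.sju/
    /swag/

/lmu.smu/ — violates constraint (ii): syllable 1 onset /lm/: /l/ (liquid, 4) → /m/ (nasal, 3) does not rise → illicit
/za.dodt/ — violates constraint (i): syllable 2 coda /dt/ has 2 consonants (> 1) → illicit
/zofb.slo/ — violates constraint (i): syllable 1 coda /fb/ has 2 consonants (> 1) → illicit
/bo/ — σ1 onset /b/, coda /∅/ ok → licit
/gi.sju/ — σ1 onset /g/, coda /∅/ ok; σ2 onset /sj/ (2→5 rises), coda /∅/ ok → licit
/swag/ — σ1 onset /sw/ (2→5 rises), coda /g/ ok → licit

/bo/, /gi.sju/, /swag/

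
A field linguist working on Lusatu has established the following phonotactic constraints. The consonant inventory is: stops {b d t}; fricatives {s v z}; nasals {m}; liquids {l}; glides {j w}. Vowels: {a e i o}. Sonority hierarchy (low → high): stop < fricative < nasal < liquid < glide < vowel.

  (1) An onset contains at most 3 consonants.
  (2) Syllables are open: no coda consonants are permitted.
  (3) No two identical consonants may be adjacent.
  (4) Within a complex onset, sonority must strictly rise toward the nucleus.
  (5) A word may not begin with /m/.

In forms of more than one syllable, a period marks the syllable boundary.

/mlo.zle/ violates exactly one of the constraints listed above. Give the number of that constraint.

/mlo.zle/: word begins with /m/.
This is a violation of constraint 5: "A word may not begin with /m/."
The remaining constraints (1, 2, 3, 4) are satisfied.

5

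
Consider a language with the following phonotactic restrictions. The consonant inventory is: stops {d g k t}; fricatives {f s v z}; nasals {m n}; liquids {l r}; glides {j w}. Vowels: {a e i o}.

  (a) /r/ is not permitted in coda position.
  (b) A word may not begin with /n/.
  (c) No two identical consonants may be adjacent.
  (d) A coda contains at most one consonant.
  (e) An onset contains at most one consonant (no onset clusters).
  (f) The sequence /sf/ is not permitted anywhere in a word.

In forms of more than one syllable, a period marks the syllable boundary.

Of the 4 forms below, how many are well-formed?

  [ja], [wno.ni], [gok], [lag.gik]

[ja] — σ1 onset /j/, coda /∅/ ok → well-formed
[wno.ni] — violates constraint (e): syllable 1 onset /wn/ has 2 consonants (> 1) → ill-formed
[gok] — σ1 onset /g/, coda /k/ ok → well-formed
[lag.gik] — violates constraint (c): adjacent identical consonants /gg/ → ill-formed
Well-formed: [ja], [gok] → 2.

2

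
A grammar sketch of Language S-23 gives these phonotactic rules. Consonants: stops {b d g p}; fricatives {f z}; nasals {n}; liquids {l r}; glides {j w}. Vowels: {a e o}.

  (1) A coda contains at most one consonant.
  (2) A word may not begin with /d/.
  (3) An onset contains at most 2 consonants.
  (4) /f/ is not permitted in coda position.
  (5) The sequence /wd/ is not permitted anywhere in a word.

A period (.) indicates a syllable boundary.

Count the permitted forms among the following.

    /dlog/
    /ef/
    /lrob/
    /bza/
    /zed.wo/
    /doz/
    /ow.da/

/dlog/ — violates constraint 2: word begins with /d/ → not permitted
/ef/ — violates constraint 4: syllable 1 coda contains /f/ → not permitted
/lrob/ — σ1 onset /lr/ (2C), coda /b/ ok → permitted
/bza/ — σ1 onset /bz/ (2C), coda /∅/ ok → permitted
/zed.wo/ — σ1 onset /z/, coda /d/ ok; σ2 onset /w/, coda /∅/ ok → permitted
/doz/ — violates constraint 2: word begins with /d/ → not permitted
/ow.da/ — violates constraint 5: contains banned sequence /wd/ → not permitted
Permitted: /lrob/, /bza/, /zed.wo/ → 3.

3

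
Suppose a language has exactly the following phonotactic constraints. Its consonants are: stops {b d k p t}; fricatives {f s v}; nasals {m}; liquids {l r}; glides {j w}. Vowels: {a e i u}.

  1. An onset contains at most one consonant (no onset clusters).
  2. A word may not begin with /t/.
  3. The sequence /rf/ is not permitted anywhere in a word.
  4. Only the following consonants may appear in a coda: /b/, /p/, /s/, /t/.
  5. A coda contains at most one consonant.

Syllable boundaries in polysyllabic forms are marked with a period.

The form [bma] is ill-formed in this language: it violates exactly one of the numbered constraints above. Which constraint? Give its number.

[bma]: syllable 1 onset /bm/ has 2 consonants (> 1).
This is a violation of constraint 1: "An onset contains at most one consonant (no onset clusters)."
The remaining constraints (2, 3, 4, 5) are satisfied.

1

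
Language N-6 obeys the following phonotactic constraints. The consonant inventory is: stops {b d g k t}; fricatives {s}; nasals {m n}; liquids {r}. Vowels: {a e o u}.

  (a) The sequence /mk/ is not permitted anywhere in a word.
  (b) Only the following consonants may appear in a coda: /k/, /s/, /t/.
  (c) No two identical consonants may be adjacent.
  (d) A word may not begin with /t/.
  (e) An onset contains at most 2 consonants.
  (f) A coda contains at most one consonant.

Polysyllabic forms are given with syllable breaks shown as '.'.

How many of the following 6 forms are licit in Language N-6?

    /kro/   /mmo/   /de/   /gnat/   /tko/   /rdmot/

/kro/ — σ1 onset /kr/ (2C), coda /∅/ ok → licit
/mmo/ — violates constraint (c): adjacent identical consonants /mm/ → illicit
/de/ — σ1 onset /d/, coda /∅/ ok → licit
/gnat/ — σ1 onset /gn/ (2C), coda /t/ ok → licit
/tko/ — violates constraint (d): word begins with /t/ → illicit
/rdmot/ — violates constraint (e): syllable 1 onset /rdm/ has 3 consonants (> 2) → illicit
Licit: /kro/, /de/, /gnat/ → 3.

3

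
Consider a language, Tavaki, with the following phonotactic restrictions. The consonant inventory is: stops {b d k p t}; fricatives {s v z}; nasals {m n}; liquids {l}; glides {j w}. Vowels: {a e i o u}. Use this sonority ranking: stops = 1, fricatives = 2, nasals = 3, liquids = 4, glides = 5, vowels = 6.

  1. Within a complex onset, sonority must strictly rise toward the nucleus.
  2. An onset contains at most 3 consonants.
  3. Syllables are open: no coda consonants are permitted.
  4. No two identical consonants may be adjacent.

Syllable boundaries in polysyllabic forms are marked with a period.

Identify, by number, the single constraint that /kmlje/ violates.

2

/kmlje/: syllable 1 onset /kmlj/ has 4 consonants (> 3).
This is a violation of constraint 2: "An onset contains at most 3 consonants."
The remaining constraints (1, 3, 4) are satisfied.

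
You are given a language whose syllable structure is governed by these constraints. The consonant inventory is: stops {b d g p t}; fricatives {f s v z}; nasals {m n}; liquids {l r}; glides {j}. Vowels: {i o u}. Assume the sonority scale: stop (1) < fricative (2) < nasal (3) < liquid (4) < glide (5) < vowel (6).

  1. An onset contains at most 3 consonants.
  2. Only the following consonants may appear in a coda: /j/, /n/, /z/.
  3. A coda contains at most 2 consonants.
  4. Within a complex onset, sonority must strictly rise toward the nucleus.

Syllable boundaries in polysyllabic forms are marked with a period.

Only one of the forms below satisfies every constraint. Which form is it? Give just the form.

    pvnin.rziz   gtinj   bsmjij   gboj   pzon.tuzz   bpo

pzon.tuzz

pvnin.rziz — violates constraint 4: syllable 2 onset /rz/: /r/ (liquid, 4) → /z/ (fricative, 2) does not rise → illicit
gtinj — violates constraint 4: syllable 1 onset /gt/: /g/ (stop, 1) → /t/ (stop, 1) does not rise → illicit
bsmjij — violates constraint 1: syllable 1 onset /bsmj/ has 4 consonants (> 3) → illicit
gboj — violates constraint 4: syllable 1 onset /gb/: /g/ (stop, 1) → /b/ (stop, 1) does not rise → illicit
pzon.tuzz — σ1 onset /pz/ (1→2 rises), coda /n/ ok; σ2 onset /t/, coda /zz/ (2C) ok → licit
bpo — violates constraint 4: syllable 1 onset /bp/: /b/ (stop, 1) → /p/ (stop, 1) does not rise → illicit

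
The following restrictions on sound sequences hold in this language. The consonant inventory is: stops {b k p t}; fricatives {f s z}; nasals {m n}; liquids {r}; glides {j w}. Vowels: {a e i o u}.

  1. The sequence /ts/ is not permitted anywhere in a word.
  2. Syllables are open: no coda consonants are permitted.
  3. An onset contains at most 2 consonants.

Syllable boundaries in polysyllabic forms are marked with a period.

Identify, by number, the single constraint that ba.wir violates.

2

ba.wir: syllable 2 coda /r/ has 1 consonant (> 0).
This is a violation of constraint 2: "Syllables are open: no coda consonants are permitted."
The remaining constraints (1, 3) are satisfied.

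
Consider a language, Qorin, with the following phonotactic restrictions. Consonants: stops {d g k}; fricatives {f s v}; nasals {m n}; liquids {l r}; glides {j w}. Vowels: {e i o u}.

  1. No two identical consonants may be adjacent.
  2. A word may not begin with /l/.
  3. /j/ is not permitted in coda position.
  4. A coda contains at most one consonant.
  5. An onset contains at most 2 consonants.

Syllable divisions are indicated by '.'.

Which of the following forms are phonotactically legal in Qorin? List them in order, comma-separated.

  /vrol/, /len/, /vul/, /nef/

/vrol/ — σ1 onset /vr/ (2C), coda /l/ ok → phonotactically legal
/len/ — violates constraint 2: word begins with /l/ → phonotactically illegal
/vul/ — σ1 onset /v/, coda /l/ ok → phonotactically legal
/nef/ — σ1 onset /n/, coda /f/ ok → phonotactically legal

/vrol/, /vul/, /nef/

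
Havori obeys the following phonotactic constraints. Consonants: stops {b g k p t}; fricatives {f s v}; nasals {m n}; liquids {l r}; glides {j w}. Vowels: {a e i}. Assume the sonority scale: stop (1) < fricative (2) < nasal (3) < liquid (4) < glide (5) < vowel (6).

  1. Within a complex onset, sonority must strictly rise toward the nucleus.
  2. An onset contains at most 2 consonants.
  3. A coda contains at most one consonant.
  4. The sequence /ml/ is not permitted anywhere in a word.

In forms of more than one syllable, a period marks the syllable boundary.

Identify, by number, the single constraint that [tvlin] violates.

2

[tvlin]: syllable 1 onset /tvl/ has 3 consonants (> 2).
This is a violation of constraint 2: "An onset contains at most 2 consonants."
The remaining constraints (1, 3, 4) are satisfied.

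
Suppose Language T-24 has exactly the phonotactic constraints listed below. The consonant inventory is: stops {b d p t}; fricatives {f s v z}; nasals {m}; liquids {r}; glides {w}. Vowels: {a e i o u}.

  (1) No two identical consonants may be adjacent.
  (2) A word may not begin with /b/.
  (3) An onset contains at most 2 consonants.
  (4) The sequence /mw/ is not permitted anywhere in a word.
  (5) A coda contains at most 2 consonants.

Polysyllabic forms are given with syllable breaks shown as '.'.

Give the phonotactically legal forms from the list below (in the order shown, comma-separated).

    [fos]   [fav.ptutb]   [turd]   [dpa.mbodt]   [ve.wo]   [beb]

[fos] — σ1 onset /f/, coda /s/ ok → phonotactically legal
[fav.ptutb] — σ1 onset /f/, coda /v/ ok; σ2 onset /pt/ (2C), coda /tb/ (2C) ok → phonotactically legal
[turd] — σ1 onset /t/, coda /rd/ (2C) ok → phonotactically legal
[dpa.mbodt] — σ1 onset /dp/ (2C), coda /∅/ ok; σ2 onset /mb/ (2C), coda /dt/ (2C) ok → phonotactically legal
[ve.wo] — σ1 onset /v/, coda /∅/ ok; σ2 onset /w/, coda /∅/ ok → phonotactically legal
[beb] — violates constraint 2: word begins with /b/ → phonotactically illegal

[fos], [fav.ptutb], [turd], [dpa.mbodt], [ve.wo]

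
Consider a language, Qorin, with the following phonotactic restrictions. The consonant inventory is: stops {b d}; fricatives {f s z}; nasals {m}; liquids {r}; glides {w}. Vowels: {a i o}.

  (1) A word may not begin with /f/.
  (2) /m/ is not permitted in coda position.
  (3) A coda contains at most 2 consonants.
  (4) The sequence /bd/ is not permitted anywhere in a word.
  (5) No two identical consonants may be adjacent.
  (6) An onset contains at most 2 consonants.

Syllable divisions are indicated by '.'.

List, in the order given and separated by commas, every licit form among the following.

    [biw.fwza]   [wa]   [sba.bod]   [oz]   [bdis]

[biw.fwza] — violates constraint 6: syllable 2 onset /fwz/ has 3 consonants (> 2) → illicit
[wa] — σ1 onset /w/, coda /∅/ ok → licit
[sba.bod] — σ1 onset /sb/ (2C), coda /∅/ ok; σ2 onset /b/, coda /d/ ok → licit
[oz] — σ1 onset /∅/, coda /z/ ok → licit
[bdis] — violates constraint 4: contains banned sequence /bd/ → illicit

[wa], [sba.bod], [oz]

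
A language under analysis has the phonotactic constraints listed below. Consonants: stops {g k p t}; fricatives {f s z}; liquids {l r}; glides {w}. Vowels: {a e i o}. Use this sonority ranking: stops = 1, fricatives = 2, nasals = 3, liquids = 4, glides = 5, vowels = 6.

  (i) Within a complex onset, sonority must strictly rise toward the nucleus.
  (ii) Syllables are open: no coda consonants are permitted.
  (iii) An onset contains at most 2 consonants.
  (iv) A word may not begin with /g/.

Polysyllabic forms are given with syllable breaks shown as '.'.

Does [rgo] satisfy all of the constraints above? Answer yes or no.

[rgo] — violates constraint (i): syllable 1 onset /rg/: /r/ (liquid, 4) → /g/ (stop, 1) does not rise → ill-formed

no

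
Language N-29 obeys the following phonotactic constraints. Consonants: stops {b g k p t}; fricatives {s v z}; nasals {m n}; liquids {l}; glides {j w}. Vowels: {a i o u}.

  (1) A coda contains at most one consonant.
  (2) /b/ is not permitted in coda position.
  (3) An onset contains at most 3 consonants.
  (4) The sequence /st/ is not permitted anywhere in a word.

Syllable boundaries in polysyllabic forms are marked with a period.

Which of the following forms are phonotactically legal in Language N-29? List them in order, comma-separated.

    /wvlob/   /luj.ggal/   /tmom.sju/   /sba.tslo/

/luj.ggal/, /tmom.sju/, /sba.tslo/

/wvlob/ — violates constraint 2: syllable 1 coda contains /b/ → phonotactically illegal
/luj.ggal/ — σ1 onset /l/, coda /j/ ok; σ2 onset /gg/ (2C), coda /l/ ok → phonotactically legal
/tmom.sju/ — σ1 onset /tm/ (2C), coda /m/ ok; σ2 onset /sj/ (2C), coda /∅/ ok → phonotactically legal
/sba.tslo/ — σ1 onset /sb/ (2C), coda /∅/ ok; σ2 onset /tsl/ (3C), coda /∅/ ok → phonotactically legal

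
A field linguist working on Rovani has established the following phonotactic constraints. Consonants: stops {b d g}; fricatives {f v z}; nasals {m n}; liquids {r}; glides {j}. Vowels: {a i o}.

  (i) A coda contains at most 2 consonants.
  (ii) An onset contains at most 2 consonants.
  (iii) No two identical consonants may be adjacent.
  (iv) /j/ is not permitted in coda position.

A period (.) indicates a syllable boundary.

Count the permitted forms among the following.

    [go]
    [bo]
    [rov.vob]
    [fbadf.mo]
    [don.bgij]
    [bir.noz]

[go] — σ1 onset /g/, coda /∅/ ok → permitted
[bo] — σ1 onset /b/, coda /∅/ ok → permitted
[rov.vob] — violates constraint (iii): adjacent identical consonants /vv/ → not permitted
[fbadf.mo] — σ1 onset /fb/ (2C), coda /df/ (2C) ok; σ2 onset /m/, coda /∅/ ok → permitted
[don.bgij] — violates constraint (iv): syllable 2 coda contains /j/ → not permitted
[bir.noz] — σ1 onset /b/, coda /r/ ok; σ2 onset /n/, coda /z/ ok → permitted
Permitted: [go], [bo], [fbadf.mo], [bir.noz] → 4.

4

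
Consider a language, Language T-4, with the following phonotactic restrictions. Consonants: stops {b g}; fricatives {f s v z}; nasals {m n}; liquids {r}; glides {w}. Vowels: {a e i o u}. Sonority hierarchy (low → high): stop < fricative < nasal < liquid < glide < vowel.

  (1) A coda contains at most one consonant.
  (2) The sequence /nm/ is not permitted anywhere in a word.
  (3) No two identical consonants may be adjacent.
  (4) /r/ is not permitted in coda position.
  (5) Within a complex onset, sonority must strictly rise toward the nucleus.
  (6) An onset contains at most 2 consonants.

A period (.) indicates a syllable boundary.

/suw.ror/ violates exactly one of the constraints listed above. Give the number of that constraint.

/suw.ror/: syllable 2 coda contains /r/.
This is a violation of constraint 4: "/r/ is not permitted in coda position."
The remaining constraints (1, 2, 3, 5, 6) are satisfied.

4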